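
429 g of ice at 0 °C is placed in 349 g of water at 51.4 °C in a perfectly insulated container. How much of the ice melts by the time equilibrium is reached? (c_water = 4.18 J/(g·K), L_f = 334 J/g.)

Cooling the water to 0 °C releases 349×4.18×51.4 = 74983 J.
Melting all 429 g of ice would need 429×334 = 143286 J.
74983 J < 143286 J, so only part of the ice melts and the system sits at 0 °C.
m_melt = 74983 / L_f = 224.5 g.

m_melted ≈ 225 g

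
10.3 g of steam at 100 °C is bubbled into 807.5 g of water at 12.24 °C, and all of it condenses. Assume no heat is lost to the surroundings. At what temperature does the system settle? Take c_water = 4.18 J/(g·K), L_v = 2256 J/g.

T_f ≈ 20.1 °C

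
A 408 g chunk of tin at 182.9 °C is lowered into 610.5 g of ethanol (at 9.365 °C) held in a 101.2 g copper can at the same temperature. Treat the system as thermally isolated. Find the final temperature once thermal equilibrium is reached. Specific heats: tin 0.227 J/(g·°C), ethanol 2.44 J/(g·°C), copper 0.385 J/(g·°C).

T_f is the heat-capacity-weighted average of the initial temperatures:
T_f = (92.62*182.9 + 1489.6*9.365 + 38.96*9.365) / (92.62 + 1489.6 + 38.96)
    = 31255 / 1621.2 ≈ 19.28 °C

T_f ≈ 19.3 °C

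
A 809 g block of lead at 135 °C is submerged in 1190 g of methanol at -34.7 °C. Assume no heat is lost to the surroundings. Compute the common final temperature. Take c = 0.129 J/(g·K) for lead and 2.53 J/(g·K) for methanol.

T_f ≈ -29.0 °C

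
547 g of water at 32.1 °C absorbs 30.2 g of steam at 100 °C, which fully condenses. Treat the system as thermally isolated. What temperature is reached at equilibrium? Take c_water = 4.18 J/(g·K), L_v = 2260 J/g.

T_f ≈ 63.9 °C

Taking heat into each body as positive, Σ m c ΔT = 0:
latent heat released on condensation: 30.2·2260 = 68252; condensate cools 100→T: 30.2·4.18·(T − 100) = 126.24(T − 100); original water: 2286.5(T − 32.1)
2412.7 T = 68252 + 12624 + 73395 = 154271
T ≈ 63.94 °C — below 100 °C, confirming all the steam condensed.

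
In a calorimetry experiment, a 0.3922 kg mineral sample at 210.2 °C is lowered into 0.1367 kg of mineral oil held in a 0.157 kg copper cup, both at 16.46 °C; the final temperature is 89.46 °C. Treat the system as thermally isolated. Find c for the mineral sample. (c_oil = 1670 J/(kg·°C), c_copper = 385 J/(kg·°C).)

Let T be the final temperature. ΣQ_i = 0:
0.3922×c×(89.46 − 210.2) + 0.1367×1670×(89.46 − 16.46) + 0.157×385×(89.46 − 16.46) = 0
-47.35 c = -21078
c = -21078/-47.35 ≈ 445.1 J/(kg·°C)

c ≈ 445 J/(kg·°C)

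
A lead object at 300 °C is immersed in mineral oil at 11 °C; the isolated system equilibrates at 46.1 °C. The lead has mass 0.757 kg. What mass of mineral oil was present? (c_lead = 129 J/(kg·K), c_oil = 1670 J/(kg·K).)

m ≈ 0.423 kg

Heat lost by the lead = heat gained by the oil:
0.757×129×(300 − 46.1) = m×1670×(46.1 − 11)
58617 m = 24794  ⇒  m ≈ 0.423 kg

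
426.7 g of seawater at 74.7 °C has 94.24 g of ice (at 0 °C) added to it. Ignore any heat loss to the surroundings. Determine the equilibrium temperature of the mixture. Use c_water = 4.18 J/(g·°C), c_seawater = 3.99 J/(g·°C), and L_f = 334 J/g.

Taking heat into each body as positive, Σ m c ΔT = 0:
latent heat to melt: 94.24·334 = 31476
  warm the meltwater: 393.92 T
  seawater cools: 426.7·3.99·(T − 74.7) = 1702.5(T − 74.7)
2096.5 T = 127179 − 31476 = 95703
T ≈ 45.65 °C (positive, so assuming full melt was valid).

T_f ≈ 45.6 °C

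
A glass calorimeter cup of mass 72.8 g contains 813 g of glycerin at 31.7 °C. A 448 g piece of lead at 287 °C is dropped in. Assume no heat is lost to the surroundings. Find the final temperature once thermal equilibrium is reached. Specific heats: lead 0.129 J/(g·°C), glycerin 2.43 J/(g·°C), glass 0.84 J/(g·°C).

T_f ≈ 38.7 °C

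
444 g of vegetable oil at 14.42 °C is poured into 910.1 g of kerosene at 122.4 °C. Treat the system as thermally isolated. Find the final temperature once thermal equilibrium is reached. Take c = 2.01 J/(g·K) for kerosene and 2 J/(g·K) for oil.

T_f ≈ 87.1 °C

T_f = Σ m_i c_i T_i / Σ m_i c_i:
T_f = (1829.3×122.4 + 888×14.42) / (1829.3 + 888)
    = 236711 / 2717.3 ≈ 87.11 °C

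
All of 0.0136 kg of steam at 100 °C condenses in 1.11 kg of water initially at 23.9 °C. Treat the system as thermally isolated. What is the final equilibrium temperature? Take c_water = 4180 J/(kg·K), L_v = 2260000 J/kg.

T_f ≈ 31.4 °C

Net heat exchanged in the isolated system is zero:
condense steam: −0.0136·2260000 = −30736; condensate cools 100→T: 0.0136·4180·(T − 100) = 56.85(T − 100); original water: 4639.8(T − 23.9)
4696.6 T = 30736 + 5684.8 + 110891 = 147312
T ≈ 31.37 °C, under the boiling point, so the assumption holds.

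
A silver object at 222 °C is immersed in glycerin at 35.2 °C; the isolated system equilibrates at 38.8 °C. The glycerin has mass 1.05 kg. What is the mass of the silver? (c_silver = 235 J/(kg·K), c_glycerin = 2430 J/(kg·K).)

Heat lost by the silver = heat gained by the glycerin:
m×235×(222 − 38.8) = 1.05×2430×(38.8 − 35.2)
43052 m = 9185.4  ⇒  m ≈ 0.2134 kg

m ≈ 0.213 kg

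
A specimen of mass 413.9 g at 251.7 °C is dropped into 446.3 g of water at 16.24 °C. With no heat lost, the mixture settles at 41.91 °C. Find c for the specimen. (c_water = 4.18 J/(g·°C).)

c ≈ 0.552 J/(g·°C)

m_s c (T_s − T_f) = m_water c_water (T_f − T_0):
413.9×c×(251.7 − 41.91) = 446.3×4.18×(41.91 − 16.24)
86832 c = 47888  ⇒  c ≈ 0.5515 J/(g·°C)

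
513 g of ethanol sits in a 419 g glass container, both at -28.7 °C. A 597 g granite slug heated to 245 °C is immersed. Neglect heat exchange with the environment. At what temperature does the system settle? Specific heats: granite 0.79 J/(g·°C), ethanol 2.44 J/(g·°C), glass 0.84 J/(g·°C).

T_f is the heat-capacity-weighted average of the initial temperatures:
T_f = (471.63·245 + 1251.7·(-28.7) + 351.96·(-28.7)) / (471.63 + 1251.7 + 351.96)
    = 69524 / 2075.3 ≈ 33.50 °C

T_f ≈ 33.5 °C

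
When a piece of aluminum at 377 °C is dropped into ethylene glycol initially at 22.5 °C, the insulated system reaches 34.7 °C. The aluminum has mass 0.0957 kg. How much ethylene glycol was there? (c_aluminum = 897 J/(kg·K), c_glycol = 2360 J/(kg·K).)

m ≈ 1.02 kg

|Q_aluminum| = |Q_glycol|:
0.0957·897·(377 − 34.7) = m·2360·(34.7 − 22.5)
28792 m = 29384  ⇒  m ≈ 1.021 kg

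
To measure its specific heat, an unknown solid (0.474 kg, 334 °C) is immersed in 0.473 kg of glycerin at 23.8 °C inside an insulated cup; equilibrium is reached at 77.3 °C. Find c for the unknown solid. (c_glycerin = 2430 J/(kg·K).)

c ≈ 505 J/(kg·K)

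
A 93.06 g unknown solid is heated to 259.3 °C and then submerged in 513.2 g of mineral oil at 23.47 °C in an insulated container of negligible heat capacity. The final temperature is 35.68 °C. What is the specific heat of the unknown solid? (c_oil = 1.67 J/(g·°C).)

Taking heat into each body as positive, Σ m c ΔT = 0:
93.06×c×(35.68 − 259.3) + 513.2×1.67×(35.68 − 23.47) = 0
-20810 c = -10465
c = -10465/-20810 ≈ 0.5029 J/(g·°C)

c ≈ 0.503 J/(g·°C)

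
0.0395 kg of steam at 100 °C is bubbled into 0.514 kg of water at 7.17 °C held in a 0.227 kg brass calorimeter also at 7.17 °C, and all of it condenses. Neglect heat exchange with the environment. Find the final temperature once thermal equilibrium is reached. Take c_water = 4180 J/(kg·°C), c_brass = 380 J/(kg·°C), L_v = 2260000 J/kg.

T_f ≈ 50.8 °C

Let T be the final temperature. ΣQ_i = 0:
condense steam: −0.0395·2260000 = −89270
  condensed water 100 °C→T: 165.11(T − 100)
  original water: 2148.5(T − 7.17)
  cup: 86.26(T − 7.17)
2399.9 T = 89270 + 16511 + 16023 = 121804
T ≈ 50.75 °C, under the boiling point, so the assumption holds.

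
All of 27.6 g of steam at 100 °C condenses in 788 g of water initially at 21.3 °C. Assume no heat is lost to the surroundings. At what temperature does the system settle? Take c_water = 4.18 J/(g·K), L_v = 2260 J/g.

T_f ≈ 42.3 °C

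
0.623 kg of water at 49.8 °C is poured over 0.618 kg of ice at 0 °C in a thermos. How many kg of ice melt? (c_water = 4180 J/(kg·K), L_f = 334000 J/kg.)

m_melted ≈ 0.388 kg

Cooling the water to 0 °C releases 0.623×4180×49.8 = 129686 J.
Fully melting the ice requires m_ice L_f = 0.618×334000 = 206412 J.
Since 129686 < 206412 J, not all the ice melts; equilibrium is at 0 °C.
m_melt = 129686 / L_f = 0.3883 kg.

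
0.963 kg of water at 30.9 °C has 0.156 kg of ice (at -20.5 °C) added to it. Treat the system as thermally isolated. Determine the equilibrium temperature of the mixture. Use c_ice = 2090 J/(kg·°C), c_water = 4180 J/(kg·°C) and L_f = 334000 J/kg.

Setting the total heat transfer to zero:
ice -20.5→0 °C: 0.156×2090×20.5 = 6683.8; latent heat to melt: 0.156×334000 = 52104; warm the meltwater: 652.08 T; water: 4025.3(T − 30.9)
4677.4 T = 124383 − 58788 = 65595
T ≈ 14.02 °C (positive, so assuming full melt was valid).

T_f ≈ 14.0 °C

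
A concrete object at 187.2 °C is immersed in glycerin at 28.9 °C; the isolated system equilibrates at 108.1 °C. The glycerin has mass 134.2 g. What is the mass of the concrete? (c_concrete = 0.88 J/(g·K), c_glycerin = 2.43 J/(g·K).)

Heat gained plus heat lost sum to zero:
m·0.88·(108.1 − 187.2) + 134.2·2.43·(108.1 − 28.9) = 0
-69.61 m = -25828
m = -25828/-69.61 ≈ 371 g

m ≈ 371 g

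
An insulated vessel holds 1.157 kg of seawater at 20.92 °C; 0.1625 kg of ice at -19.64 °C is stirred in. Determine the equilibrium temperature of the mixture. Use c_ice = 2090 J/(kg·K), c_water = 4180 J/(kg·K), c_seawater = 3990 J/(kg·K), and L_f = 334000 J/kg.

Let T be the final temperature. ΣQ_i = 0:
warm ice to 0 °C: 0.1625·2090·(0 − (-19.64)) = 6670.2; fusion: m_ice L_f = 0.1625·334000 = 54275; meltwater 0→T: 0.1625·4180·T = 679.25 T; seawater: 4616.4(T − 20.92)
5295.7 T = 96576 − 60945 = 35630
T ≈ 6.73 °C. Since T > 0 °C, the all-ice-melts assumption holds.

T_f ≈ 6.7 °C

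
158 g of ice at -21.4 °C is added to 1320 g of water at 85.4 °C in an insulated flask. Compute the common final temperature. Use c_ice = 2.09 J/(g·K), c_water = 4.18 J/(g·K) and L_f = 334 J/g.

T_f ≈ 66.6 °C

Sum of m c ΔT and latent-heat terms is zero:
ice -21.4→0 °C: 158·2.09·21.4 = 7066.7; melt ice: 158·334 = 52772; meltwater 0→T: 158·4.18·T = 660.44 T; water cools: 1320·4.18·(T − 85.4) = 5517.6(T − 85.4)
6178 T = 471203 − 59839 = 411364
T ≈ 66.58 °C. Since T > 0 °C, the all-ice-melts assumption holds.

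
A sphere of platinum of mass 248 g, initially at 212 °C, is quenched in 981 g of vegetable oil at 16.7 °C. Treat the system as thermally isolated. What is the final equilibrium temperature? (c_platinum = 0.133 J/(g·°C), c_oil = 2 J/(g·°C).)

T_f ≈ 19.9 °C

With ΣQ=0 the equilibrium temperature is the m·c-weighted mean:
T_f = (32.98·212 + 1962·16.7) / (32.98 + 1962)
    = 39758 / 1995 ≈ 19.93 °C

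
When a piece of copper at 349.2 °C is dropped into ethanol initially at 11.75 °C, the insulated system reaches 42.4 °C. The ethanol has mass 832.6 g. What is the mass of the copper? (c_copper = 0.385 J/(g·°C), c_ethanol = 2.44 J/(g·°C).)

m ≈ 527 g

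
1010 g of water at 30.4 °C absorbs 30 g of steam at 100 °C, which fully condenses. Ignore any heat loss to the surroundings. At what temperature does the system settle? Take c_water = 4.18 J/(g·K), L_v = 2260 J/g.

T_f ≈ 48.0 °C

Heat gained plus heat lost sum to zero:
latent heat released on condensation: 30×2260 = 67800; condensate cools 100→T: 30×4.18×(T − 100) = 125.4(T − 100); original water: 4221.8(T − 30.4)
4347.2 T = 67800 + 12540 + 128343 = 208683
T ≈ 48.00 °C (< 100 °C, so full condensation is consistent).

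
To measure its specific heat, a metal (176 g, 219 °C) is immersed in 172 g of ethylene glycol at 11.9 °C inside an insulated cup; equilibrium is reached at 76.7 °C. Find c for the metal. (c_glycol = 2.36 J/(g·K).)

Heat lost by the metal = heat gained by the glycol:
176·c·(219 − 76.7) = 172·2.36·(76.7 − 11.9)
25045 c = 26304  ⇒  c ≈ 1.05 J/(g·K)

c ≈ 1.05 J/(g·K)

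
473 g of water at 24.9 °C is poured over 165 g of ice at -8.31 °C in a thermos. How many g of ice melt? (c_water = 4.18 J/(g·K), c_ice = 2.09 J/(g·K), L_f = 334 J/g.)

m_melted ≈ 139 g

Water can give up m c ΔT = 473×4.18×24.9 = 49231 J before reaching 0 °C.
Warming the ice to 0 °C takes 165×2.09×8.31 = 2865.7 J, leaving 46365 J for melting.
Melting all 165 g of ice would need 165×334 = 55110 J.
Since 46365 < 55110 J, not all the ice melts; equilibrium is at 0 °C.
m_melted×334 = 46365  ⇒  m_melted ≈ 138.8 g.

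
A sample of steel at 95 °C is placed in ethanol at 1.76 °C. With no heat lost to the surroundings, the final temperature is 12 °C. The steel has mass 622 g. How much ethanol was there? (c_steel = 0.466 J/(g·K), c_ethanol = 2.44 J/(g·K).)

m ≈ 963 g

Heat lost by the steel = heat gained by the ethanol:
622×0.466×(95 − 12) = m×2.44×(12 − 1.76)
24.99 m = 24058  ⇒  m ≈ 962.9 g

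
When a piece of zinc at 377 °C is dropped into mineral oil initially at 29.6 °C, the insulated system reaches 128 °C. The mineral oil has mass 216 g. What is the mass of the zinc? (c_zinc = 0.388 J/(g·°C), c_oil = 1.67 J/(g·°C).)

Heat gained plus heat lost sum to zero:
m·0.388·(128 − 377) + 216·1.67·(128 − 29.6) = 0
-96.61 m = -35495
m = -35495/-96.61 ≈ 367.4 g

m ≈ 367 g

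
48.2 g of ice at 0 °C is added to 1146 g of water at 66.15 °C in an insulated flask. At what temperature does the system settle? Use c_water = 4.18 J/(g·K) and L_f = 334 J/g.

T_f ≈ 60.3 °C

Conservation of energy gives ΣQ = 0:
fusion: m_ice L_f = 48.2×334 = 16099
  meltwater 0→T: 48.2×4.18×T = 201.48 T
  water: 4790.3(T − 66.15)
4991.8 T = 316877 − 16099 = 300778
T ≈ 60.25 °C — above 0 °C, consistent with complete melting.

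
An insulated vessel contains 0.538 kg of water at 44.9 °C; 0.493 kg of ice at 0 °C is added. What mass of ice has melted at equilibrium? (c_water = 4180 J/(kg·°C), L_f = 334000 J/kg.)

Heat available from the water dropping to 0 °C: 0.538·4180·44.9 = 100973 J.
Fully melting the ice requires m_ice L_f = 0.493·334000 = 164662 J.
That's not enough to melt it all — equilibrium is at 0 °C with ice remaining.
m_melt = 100973 / L_f = 0.3023 kg.

m_melted ≈ 0.302 kg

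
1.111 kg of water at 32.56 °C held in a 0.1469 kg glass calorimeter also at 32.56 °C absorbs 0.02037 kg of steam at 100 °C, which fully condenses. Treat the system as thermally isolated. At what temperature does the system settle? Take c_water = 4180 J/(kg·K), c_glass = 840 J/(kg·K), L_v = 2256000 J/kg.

Let T be the final temperature. ΣQ_i = 0:
latent heat released on condensation: 0.02037×2256000 = 45955; condensed water 100 °C→T: 85.15(T − 100); water warms: 1.111×4180×(T − 32.56) = 4644(T − 32.56); cup: 123.4(T − 32.56)
4852.5 T = 45955 + 8514.7 + 155226 = 209695
T ≈ 43.21 °C — below 100 °C, confirming all the steam condensed.

T_f ≈ 43.2 °C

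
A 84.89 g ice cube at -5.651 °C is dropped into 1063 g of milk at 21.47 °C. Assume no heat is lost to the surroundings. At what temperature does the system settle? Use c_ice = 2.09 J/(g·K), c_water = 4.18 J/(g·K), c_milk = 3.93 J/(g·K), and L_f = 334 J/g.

T_f ≈ 13.3 °C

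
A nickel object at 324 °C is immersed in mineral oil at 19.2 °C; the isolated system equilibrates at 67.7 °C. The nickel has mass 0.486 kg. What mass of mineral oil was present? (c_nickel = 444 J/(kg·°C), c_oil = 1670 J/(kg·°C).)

m ≈ 0.683 kg

Heat lost by the nickel = heat gained by the oil:
0.486·444·(324 − 67.7) = m·1670·(67.7 − 19.2)
80995 m = 55305  ⇒  m ≈ 0.6828 kg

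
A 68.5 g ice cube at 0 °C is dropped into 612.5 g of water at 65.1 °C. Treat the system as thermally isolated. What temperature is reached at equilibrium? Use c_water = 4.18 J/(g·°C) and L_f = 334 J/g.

T_f ≈ 50.5 °C

Energy conservation, ΣQ = 0:
fusion: m_ice L_f = 68.5·334 = 22879
  warm the meltwater: 286.33 T
  water cools: 612.5·4.18·(T − 65.1) = 2560.2(T − 65.1)
2846.6 T = 166672 − 22879 = 143793
T ≈ 50.51 °C. Since T > 0 °C, the all-ice-melts assumption holds.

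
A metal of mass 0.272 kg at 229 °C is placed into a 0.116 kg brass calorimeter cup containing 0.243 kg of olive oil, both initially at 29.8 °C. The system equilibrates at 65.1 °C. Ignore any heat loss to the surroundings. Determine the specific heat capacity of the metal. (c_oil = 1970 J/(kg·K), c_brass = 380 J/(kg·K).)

Let T be the final temperature. ΣQ_i = 0:
0.272×c×(65.1 − 229) + 0.243×1970×(65.1 − 29.8) + 0.116×380×(65.1 − 29.8) = 0
-44.58 c = -18454
c = -18454/-44.58 ≈ 414 J/(kg·K)

c ≈ 414 J/(kg·K)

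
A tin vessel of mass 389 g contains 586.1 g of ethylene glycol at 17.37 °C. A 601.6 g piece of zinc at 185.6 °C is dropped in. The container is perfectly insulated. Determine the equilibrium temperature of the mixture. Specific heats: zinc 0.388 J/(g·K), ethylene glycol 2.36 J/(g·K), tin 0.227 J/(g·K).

Energy conservation, ΣQ = 0:
601.6*0.388*(T − 185.6) + 586.1*2.36*(T − 17.37) + 389*0.227*(T − 17.37) = 0
(233.42 + 1383.2 + 88.3) T = 233.42*185.6 + 1383.2*17.37 + 88.3*17.37
T ≈ 40.40 °C

T_f ≈ 40.4 °C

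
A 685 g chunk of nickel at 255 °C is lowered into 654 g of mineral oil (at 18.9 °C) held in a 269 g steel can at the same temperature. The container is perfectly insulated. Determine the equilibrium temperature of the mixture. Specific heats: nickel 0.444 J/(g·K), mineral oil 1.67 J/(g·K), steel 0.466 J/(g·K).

T_f ≈ 66.1 °C

Conservation of energy gives ΣQ = 0:
685×0.444×(T − 255) + 654×1.67×(T − 18.9) + 269×0.466×(T − 18.9) = 0
304.14(T − 255) + 1092.2(T − 18.9) + 125.35(T − 18.9) = 0
1521.7 T = 100567
T ≈ 66.09 °C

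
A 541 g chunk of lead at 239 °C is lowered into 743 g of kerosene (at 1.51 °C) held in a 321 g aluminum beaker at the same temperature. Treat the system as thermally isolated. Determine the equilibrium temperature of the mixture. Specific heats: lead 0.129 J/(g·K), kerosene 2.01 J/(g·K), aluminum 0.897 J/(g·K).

T_f ≈ 10.5 °C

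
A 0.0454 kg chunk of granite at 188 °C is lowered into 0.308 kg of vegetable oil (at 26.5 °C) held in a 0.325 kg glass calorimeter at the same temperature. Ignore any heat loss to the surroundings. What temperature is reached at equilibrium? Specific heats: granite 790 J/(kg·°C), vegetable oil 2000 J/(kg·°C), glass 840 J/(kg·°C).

T_f ≈ 32.8 °C

T_f = Σ m_i c_i T_i / Σ m_i c_i:
T_f = (35.87·188 + 616·26.5 + 273·26.5) / (35.87 + 616 + 273)
    = 30301 / 924.87 ≈ 32.76 °C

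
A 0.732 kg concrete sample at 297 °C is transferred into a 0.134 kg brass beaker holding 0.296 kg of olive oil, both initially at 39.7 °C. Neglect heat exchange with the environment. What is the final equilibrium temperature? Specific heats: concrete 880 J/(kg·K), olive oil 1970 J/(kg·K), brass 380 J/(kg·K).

T_f ≈ 169.4 °C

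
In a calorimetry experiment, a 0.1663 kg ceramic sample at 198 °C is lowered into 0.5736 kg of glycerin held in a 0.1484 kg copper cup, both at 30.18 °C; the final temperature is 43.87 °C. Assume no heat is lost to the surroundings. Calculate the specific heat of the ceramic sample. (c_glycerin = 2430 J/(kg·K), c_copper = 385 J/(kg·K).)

c ≈ 775 J/(kg·K)

Heat gained plus heat lost sum to zero:
0.1663·c·(43.87 − 198) + 0.5736·2430·(43.87 − 30.18) + 0.1484·385·(43.87 − 30.18) = 0
-25.63 c = -19864
c = -19864/-25.63 ≈ 775 J/(kg·K)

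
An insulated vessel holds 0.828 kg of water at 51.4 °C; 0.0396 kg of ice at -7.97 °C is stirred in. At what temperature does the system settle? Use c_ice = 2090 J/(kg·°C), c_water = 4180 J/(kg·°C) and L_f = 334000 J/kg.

T_f ≈ 45.2 °C

Sum of m c ΔT and latent-heat terms is zero:
ice -7.97→0 °C: 0.0396×2090×7.97 = 659.63
  melt ice: 0.0396×334000 = 13226
  meltwater 0→T: 0.0396×4180×T = 165.53 T
  water: 3461(T − 51.4)
3626.6 T = 177897 − 13886 = 164011
T ≈ 45.22 °C. Since T > 0 °C, the all-ice-melts assumption holds.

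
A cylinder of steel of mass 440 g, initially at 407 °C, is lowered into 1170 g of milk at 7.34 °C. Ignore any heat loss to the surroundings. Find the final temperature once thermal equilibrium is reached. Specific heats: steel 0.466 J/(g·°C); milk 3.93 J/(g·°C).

T_f ≈ 24.4 °C

Net heat exchanged in the isolated system is zero:
440·0.466·(T − 407) + 1170·3.93·(T − 7.34) = 0
205.04(T − 407) + 4598.1(T − 7.34) = 0
4803.1 T = 117201
T ≈ 24.40 °C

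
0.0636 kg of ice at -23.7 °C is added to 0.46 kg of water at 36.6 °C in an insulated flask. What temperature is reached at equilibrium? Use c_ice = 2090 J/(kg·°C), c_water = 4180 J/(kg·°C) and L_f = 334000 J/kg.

Heat gained plus heat lost sum to zero:
warm ice to 0 °C: 0.0636×2090×(0 − (-23.7)) = 3150.3; melt ice: 0.0636×334000 = 21242; meltwater 0→T: 0.0636×4180×T = 265.85 T; water cools: 0.46×4180×(T − 36.6) = 1922.8(T − 36.6)
2188.6 T = 70374 − 24393 = 45982
T ≈ 21.01 °C. Since T > 0 °C, the all-ice-melts assumption holds.

T_f ≈ 21.0 °C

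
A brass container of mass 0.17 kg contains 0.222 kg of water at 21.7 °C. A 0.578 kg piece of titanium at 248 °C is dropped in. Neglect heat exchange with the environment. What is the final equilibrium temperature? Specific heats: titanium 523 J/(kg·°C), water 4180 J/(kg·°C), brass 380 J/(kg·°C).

T_f ≈ 74.5 °C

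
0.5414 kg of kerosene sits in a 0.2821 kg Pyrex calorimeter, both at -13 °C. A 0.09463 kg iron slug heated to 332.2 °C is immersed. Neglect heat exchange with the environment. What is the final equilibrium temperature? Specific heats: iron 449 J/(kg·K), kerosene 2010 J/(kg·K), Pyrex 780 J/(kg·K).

T_f ≈ -2.1 °C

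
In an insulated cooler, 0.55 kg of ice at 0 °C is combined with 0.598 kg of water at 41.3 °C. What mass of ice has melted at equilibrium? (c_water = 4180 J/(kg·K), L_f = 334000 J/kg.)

m_melted ≈ 0.309 kg

Heat available from the water dropping to 0 °C: 0.598·4180·41.3 = 103235 J.
Melting all 0.55 kg of ice would need 0.55·334000 = 183700 J.
103235 J < 183700 J, so only part of the ice melts and the system sits at 0 °C.
Mass melted = 103235/334000 ≈ 0.3091 kg.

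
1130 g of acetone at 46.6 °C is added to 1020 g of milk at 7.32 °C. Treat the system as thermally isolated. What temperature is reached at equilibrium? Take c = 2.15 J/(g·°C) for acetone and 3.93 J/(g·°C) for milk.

T_f ≈ 22.1 °C

|Q_acetone| = |Q_milk|:
1130·2.15·(46.6 − T) = 1020·3.93·(T − 7.32)
2429.5(46.6 − T) = 4008.6(T − 7.32)
6438.1 T = 142558  ⇒  T ≈ 22.14 °C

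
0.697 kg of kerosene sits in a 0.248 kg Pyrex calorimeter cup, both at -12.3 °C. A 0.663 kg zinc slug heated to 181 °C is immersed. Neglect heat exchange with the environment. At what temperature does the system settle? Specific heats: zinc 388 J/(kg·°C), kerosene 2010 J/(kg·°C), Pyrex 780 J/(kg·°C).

T_f ≈ 14.6 °C

With ΣQ=0 the equilibrium temperature is the m·c-weighted mean:
T_f = (257.24×181 + 1401×(-12.3) + 193.44×(-12.3)) / (257.24 + 1401 + 193.44)
    = 26950 / 1851.7 ≈ 14.55 °C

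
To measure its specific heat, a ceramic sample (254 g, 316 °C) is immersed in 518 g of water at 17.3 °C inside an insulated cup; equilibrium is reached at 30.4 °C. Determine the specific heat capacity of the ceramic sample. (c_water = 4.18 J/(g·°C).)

Heat lost by the ceramic sample = heat gained by the water:
254·c·(316 − 30.4) = 518·4.18·(30.4 − 17.3)
72542 c = 28365  ⇒  c ≈ 0.391 J/(g·°C)

c ≈ 0.391 J/(g·°C)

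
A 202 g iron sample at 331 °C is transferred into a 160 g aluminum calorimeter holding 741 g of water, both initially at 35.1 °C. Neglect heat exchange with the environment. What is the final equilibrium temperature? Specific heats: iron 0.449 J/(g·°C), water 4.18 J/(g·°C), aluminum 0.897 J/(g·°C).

T_f ≈ 43.2 °C

Energy conservation, ΣQ = 0:
202×0.449×(T − 331) + 741×4.18×(T − 35.1) + 160×0.897×(T − 35.1) = 0
(90.7 + 3097.4 + 143.52) T = 90.7×331 + 3097.4×35.1 + 143.52×35.1
T = 143777 / 3331.6 = 43.2 °C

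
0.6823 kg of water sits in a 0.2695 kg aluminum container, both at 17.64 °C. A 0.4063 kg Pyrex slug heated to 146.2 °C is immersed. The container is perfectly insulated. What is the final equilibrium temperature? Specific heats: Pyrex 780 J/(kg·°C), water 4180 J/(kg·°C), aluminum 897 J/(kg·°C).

T_f ≈ 29.6 °C

Let T be the final temperature. ΣQ_i = 0:
0.4063×780×(T − 146.2) + 0.6823×4180×(T − 17.64) + 0.2695×897×(T − 17.64) = 0
(316.91 + 2852 + 241.74) T = 316.91×146.2 + 2852×17.64 + 241.74×17.64
T = 100907/3410.7 ≈ 29.59 °C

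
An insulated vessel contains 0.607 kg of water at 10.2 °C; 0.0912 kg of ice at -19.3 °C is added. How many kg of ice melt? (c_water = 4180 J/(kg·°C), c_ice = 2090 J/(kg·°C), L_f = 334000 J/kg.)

m_melted ≈ 0.0665 kg

Water can give up m c ΔT = 0.607×4180×10.2 = 25880 J before reaching 0 °C.
Warming the ice to 0 °C takes 0.0912×2090×19.3 = 3678.7 J, leaving 22201 J for melting.
Fully melting the ice requires m_ice L_f = 0.0912×334000 = 30461 J.
Since 22201 < 30461 J, not all the ice melts; equilibrium is at 0 °C.
Mass melted = 22201/334000 ≈ 0.06647 kg.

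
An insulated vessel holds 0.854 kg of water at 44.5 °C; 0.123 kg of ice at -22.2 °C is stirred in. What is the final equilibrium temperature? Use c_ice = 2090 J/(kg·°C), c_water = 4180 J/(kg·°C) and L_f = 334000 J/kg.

T_f ≈ 27.4 °C

Net heat exchanged in the isolated system is zero:
ice -22.2→0 °C: 0.123×2090×22.2 = 5707
  melt ice: 0.123×334000 = 41082
  meltwater 0→T: 0.123×4180×T = 514.14 T
  water cools: 0.854×4180×(T − 44.5) = 3569.7(T − 44.5)
4083.9 T = 158853 − 46789 = 112064
T ≈ 27.44 °C (positive, so assuming full melt was valid).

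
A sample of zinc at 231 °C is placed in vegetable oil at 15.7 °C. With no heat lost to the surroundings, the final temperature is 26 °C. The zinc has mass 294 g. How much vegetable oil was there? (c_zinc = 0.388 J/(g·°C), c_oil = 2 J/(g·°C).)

Heat lost by the zinc = heat gained by the oil:
294×0.388×(231 − 26) = m×2×(26 − 15.7)
20.6 m = 23385  ⇒  m ≈ 1135 g

m ≈ 1140 g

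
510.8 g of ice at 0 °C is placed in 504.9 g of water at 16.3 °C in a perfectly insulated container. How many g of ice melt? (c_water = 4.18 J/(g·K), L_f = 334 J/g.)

m_melted ≈ 103 g

Heat available from the water dropping to 0 °C: 504.9·4.18·16.3 = 34401 J.
Fully melting the ice requires m_ice L_f = 510.8·334 = 170607 J.
34401 J < 170607 J, so only part of the ice melts and the system sits at 0 °C.
m_melt = 34401 / L_f = 103 g.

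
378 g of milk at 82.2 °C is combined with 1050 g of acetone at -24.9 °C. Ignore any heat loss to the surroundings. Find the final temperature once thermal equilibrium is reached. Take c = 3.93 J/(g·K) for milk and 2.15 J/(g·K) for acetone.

T_f ≈ 17.6 °C

Set heat shed by the hot body equal to heat absorbed by the cold body:
378×3.93×(82.2 − T) = 1050×2.15×(T − (-24.9))
1485.5(82.2 − T) = 2257.5(T − (-24.9))
3743 T = 65900  ⇒  T ≈ 17.61 °C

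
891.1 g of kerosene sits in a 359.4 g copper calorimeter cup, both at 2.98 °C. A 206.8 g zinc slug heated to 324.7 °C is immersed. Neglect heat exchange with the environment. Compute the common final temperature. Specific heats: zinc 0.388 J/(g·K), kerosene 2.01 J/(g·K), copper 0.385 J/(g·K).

T_f ≈ 15.8 °C

Setting the total heat transfer to zero:
206.8·0.388·(T − 324.7) + 891.1·2.01·(T − 2.98) + 359.4·0.385·(T − 2.98) = 0
(80.24 + 1791.1 + 138.37) T = 80.24·324.7 + 1791.1·2.98 + 138.37·2.98
T ≈ 15.82 °C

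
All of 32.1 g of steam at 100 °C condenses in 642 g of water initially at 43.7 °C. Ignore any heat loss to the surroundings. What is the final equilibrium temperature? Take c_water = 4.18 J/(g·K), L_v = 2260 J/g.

T_f ≈ 72.1 °C

Taking heat into each body as positive, Σ m c ΔT = 0:
latent heat released on condensation: 32.1×2260 = 72546; condensed water 100 °C→T: 134.18(T − 100); original water: 2683.6(T − 43.7)
2817.7 T = 72546 + 13418 + 117272 = 203235
T ≈ 72.13 °C (< 100 °C, so full condensation is consistent).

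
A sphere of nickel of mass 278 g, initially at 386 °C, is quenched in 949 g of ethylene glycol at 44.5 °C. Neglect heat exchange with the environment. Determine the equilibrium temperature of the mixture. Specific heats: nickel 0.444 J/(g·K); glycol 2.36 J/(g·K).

T_f is the heat-capacity-weighted average of the initial temperatures:
T_f = (123.43×386 + 2239.6×44.5) / (123.43 + 2239.6)
    = 147309 / 2363.1 ≈ 62.34 °C

T_f ≈ 62.3 °C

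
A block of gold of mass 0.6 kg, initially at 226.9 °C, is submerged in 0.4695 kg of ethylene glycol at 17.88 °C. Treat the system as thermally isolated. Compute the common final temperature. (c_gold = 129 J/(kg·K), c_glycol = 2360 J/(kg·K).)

T_f ≈ 31.5 °C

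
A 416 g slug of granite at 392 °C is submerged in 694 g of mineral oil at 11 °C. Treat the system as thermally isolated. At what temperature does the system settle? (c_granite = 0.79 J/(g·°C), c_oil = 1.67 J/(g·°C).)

T_f ≈ 95.2 °C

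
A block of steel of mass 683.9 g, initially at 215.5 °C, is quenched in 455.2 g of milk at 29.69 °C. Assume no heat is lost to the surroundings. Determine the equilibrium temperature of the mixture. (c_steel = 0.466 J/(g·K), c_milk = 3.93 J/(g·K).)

T_f ≈ 57.8 °C

Setting the total heat transfer to zero:
683.9×0.466×(T − 215.5) + 455.2×3.93×(T − 29.69) = 0
(318.7 + 1788.9) T = 318.7×215.5 + 1788.9×29.69
T = 121793/2107.6 ≈ 57.79 °C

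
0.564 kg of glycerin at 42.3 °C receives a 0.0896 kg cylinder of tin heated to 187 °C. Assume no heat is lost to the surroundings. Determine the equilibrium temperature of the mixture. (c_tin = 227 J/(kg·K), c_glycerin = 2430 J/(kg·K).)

Set heat shed by the hot body equal to heat absorbed by the cold body:
0.0896×227×(187 − T) = 0.564×2430×(T − 42.3)
20.34(187 − T) = 1370.5(T − 42.3)
1390.9 T = 61776  ⇒  T ≈ 44.42 °C

T_f ≈ 44.4 °C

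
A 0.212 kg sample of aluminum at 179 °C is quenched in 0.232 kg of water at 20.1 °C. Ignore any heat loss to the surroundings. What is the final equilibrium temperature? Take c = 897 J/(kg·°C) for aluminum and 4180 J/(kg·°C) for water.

Conservation of energy gives ΣQ = 0:
0.212·897·(T − 179) + 0.232·4180·(T − 20.1) = 0
1159.9 T = 53532
T = 53532 / 1159.9 = 46.2 °C

T_f ≈ 46.2 °C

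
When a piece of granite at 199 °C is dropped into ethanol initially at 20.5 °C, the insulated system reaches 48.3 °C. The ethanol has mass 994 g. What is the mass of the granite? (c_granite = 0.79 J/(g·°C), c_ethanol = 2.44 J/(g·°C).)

Conservation of energy gives ΣQ = 0:
m×0.79×(48.3 − 199) + 994×2.44×(48.3 − 20.5) = 0
-119.05 m = -67425
m = -67425/-119.05 ≈ 566.3 g

m ≈ 566 g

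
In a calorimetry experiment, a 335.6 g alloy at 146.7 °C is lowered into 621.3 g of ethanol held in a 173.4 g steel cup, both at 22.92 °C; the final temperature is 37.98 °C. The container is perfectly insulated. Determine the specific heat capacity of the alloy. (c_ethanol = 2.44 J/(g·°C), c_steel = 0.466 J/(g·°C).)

c ≈ 0.659 J/(g·°C)

Energy conservation, ΣQ = 0:
335.6×c×(37.98 − 146.7) + 621.3×2.44×(37.98 − 22.92) + 173.4×0.466×(37.98 − 22.92) = 0
-36486 c = -24047
c = -24047/-36486 ≈ 0.6591 J/(g·°C)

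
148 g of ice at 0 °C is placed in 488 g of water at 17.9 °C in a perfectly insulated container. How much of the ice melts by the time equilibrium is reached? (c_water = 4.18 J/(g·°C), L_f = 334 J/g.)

Water can give up m c ΔT = 488×4.18×17.9 = 36513 J before reaching 0 °C.
Fully melting the ice requires m_ice L_f = 148×334 = 49432 J.
36513 J < 49432 J, so only part of the ice melts and the system sits at 0 °C.
m_melted×334 = 36513  ⇒  m_melted ≈ 109.3 g.

m_melted ≈ 109 g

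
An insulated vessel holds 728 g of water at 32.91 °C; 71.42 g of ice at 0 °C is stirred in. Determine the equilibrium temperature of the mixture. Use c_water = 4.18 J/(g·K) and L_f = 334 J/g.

T_f ≈ 22.8 °C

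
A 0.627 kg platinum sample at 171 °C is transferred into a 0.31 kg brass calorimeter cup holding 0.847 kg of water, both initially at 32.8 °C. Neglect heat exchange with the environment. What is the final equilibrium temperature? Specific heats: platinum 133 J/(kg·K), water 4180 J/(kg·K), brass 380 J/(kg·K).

Energy conservation, ΣQ = 0:
0.627×133×(T − 171) + 0.847×4180×(T − 32.8) + 0.31×380×(T − 32.8) = 0
83.39(T − 171) + 3540.5(T − 32.8) + 117.8(T − 32.8) = 0
(83.39 + 3540.5 + 117.8) T = 83.39×171 + 3540.5×32.8 + 117.8×32.8
T ≈ 35.88 °C

T_f ≈ 35.9 °C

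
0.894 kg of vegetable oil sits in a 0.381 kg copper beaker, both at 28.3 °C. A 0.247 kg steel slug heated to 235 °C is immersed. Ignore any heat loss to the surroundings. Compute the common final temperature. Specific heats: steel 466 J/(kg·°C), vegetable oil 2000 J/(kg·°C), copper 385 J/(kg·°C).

T_f ≈ 39.9 °C

Energy conservation, ΣQ = 0:
0.247·466·(T − 235) + 0.894·2000·(T − 28.3) + 0.381·385·(T − 28.3) = 0
115.1(T − 235) + 1788(T − 28.3) + 146.69(T − 28.3) = 0
(115.1 + 1788 + 146.69) T = 115.1·235 + 1788·28.3 + 146.69·28.3
T = 81801/2049.8 ≈ 39.91 °C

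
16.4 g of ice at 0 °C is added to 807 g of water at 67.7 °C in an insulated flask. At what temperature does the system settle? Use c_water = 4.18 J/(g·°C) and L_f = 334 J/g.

T_f ≈ 64.8 °C

Sum of m c ΔT and latent-heat terms is zero:
fusion: m_ice L_f = 16.4×334 = 5477.6
  warm the meltwater: 68.55 T
  water cools: 807×4.18×(T − 67.7) = 3373.3(T − 67.7)
3441.8 T = 228370 − 5477.6 = 222892
T ≈ 64.76 °C — above 0 °C, consistent with complete melting.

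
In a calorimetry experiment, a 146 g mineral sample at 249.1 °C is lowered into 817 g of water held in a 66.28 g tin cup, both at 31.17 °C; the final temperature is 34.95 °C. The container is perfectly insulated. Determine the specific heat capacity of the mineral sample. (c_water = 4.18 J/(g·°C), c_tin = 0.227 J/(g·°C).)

c ≈ 0.415 J/(g·°C)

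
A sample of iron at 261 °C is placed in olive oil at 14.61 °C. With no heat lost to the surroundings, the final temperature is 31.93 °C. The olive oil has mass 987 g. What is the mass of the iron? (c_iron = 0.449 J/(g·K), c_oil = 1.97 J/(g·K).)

m ≈ 327 g

Let T be the final temperature. ΣQ_i = 0:
m×0.449×(31.93 − 261) + 987×1.97×(31.93 − 14.61) = 0
-102.85 m = -33677
m = -33677/-102.85 ≈ 327.4 g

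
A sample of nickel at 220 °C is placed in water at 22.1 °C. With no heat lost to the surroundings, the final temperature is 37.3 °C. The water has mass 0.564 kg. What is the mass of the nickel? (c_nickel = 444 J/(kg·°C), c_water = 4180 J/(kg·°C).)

m ≈ 0.442 kg

Energy conservation, ΣQ = 0:
m·444·(37.3 − 220) + 0.564·4180·(37.3 − 22.1) = 0
-81119 m = -35834
m = -35834/-81119 ≈ 0.4418 kg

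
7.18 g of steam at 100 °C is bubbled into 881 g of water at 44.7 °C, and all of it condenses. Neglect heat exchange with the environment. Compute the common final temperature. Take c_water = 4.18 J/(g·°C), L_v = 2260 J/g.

T_f ≈ 49.5 °C

Energy balance with sensible and latent terms:
steam→water at 100 °C releases m L_v = 7.18×2260 = 16227
  condensate cools 100→T: 7.18×4.18×(T − 100) = 30.01(T − 100)
  water warms: 881×4.18×(T − 44.7) = 3682.6(T − 44.7)
3712.6 T = 16227 + 3001.2 + 164611 = 183839
T ≈ 49.52 °C — below 100 °C, confirming all the steam condensed.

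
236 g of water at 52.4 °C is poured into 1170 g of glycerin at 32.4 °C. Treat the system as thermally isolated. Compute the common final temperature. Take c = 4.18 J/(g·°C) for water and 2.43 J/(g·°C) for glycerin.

Conservation of energy gives ΣQ = 0:
236*4.18*(T − 52.4) + 1170*2.43*(T − 32.4) = 0
3829.6 T = 143808
T ≈ 37.55 °C

T_f ≈ 37.6 °C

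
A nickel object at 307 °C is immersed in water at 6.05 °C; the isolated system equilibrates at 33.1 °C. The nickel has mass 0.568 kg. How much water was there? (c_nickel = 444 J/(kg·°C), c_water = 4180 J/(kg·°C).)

Taking heat into each body as positive, Σ m c ΔT = 0:
0.568·444·(33.1 − 307) + m·4180·(33.1 − 6.05) = 0
113069 m = 69075
m = 69075/113069 ≈ 0.6109 kg

m ≈ 0.611 kg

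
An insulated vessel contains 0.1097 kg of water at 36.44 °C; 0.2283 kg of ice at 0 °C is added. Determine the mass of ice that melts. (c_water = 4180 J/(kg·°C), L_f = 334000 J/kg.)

m_melted ≈ 0.05 kg

Water can give up m c ΔT = 0.1097×4180×36.44 = 16709 J before reaching 0 °C.
Melting all 0.2283 kg of ice would need 0.2283×334000 = 76252 J.
That's not enough to melt it all — equilibrium is at 0 °C with ice remaining.
m_melted×334000 = 16709  ⇒  m_melted ≈ 0.05003 kg.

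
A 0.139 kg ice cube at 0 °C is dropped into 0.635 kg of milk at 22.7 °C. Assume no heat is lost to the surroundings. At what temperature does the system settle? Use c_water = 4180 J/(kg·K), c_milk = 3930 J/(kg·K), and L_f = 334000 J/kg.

T_f ≈ 3.3 °C

Setting the total heat transfer to zero:
latent heat to melt: 0.139·334000 = 46426
  warm the meltwater: 581.02 T
  milk: 2495.6(T − 22.7)
3076.6 T = 56649 − 46426 = 10223
T ≈ 3.32 °C. Since T > 0 °C, the all-ice-melts assumption holds.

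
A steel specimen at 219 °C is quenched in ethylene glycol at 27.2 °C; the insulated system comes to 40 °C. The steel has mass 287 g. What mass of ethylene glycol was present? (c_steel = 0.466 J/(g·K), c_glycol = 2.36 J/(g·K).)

m ≈ 792 g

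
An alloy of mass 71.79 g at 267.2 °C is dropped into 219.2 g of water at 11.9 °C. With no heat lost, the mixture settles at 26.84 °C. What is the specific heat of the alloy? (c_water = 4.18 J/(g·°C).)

m_s c (T_s − T_f) = m_water c_water (T_f − T_0):
71.79·c·(267.2 − 26.84) = 219.2·4.18·(26.84 − 11.9)
17255 c = 13689  ⇒  c ≈ 0.7933 J/(g·°C)

c ≈ 0.793 J/(g·°C)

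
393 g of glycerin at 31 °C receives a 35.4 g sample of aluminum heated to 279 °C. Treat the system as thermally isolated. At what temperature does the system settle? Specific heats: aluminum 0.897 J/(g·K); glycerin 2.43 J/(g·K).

T_f ≈ 39.0 °C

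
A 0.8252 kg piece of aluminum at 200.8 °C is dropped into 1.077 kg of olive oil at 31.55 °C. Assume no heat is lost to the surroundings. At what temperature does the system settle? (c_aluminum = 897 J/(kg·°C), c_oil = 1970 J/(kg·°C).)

T_f ≈ 75.3 °C

T_f = Σ m_i c_i T_i / Σ m_i c_i:
T_f = (740.2×200.8 + 2121.7×31.55) / (740.2 + 2121.7)
    = 215572 / 2861.9 ≈ 75.33 °C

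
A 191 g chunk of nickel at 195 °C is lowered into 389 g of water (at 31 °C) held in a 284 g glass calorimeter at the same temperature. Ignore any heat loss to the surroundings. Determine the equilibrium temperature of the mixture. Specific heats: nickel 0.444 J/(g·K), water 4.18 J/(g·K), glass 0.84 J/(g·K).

T_f ≈ 38.1 °C

Energy conservation, ΣQ = 0:
191·0.444·(T − 195) + 389·4.18·(T − 31) + 284·0.84·(T − 31) = 0
84.8(T − 195) + 1626(T − 31) + 238.56(T − 31) = 0
(84.8 + 1626 + 238.56) T = 84.8·195 + 1626·31 + 238.56·31
T ≈ 38.13 °C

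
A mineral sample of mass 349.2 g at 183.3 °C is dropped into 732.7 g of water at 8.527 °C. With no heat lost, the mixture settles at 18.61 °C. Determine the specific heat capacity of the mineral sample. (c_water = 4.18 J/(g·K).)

Let T be the final temperature. ΣQ_i = 0:
349.2·c·(18.61 − 183.3) + 732.7·4.18·(18.61 − 8.527) = 0
-57510 c = -30881
c = -30881/-57510 ≈ 0.537 J/(g·K)

c ≈ 0.537 J/(g·K)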